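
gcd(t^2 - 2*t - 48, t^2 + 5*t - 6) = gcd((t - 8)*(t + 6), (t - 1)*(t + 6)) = t + 6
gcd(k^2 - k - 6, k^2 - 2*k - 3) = k - 3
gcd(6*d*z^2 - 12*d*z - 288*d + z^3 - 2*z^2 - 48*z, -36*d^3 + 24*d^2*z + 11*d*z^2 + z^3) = 6*d + z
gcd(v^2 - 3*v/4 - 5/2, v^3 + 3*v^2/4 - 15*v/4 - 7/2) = v - 2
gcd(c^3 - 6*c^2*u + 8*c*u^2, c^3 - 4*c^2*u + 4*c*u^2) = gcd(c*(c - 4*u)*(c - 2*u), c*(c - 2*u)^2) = -c^2 + 2*c*u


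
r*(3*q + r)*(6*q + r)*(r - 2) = 18*q^2*r^2 - 36*q^2*r + 9*q*r^3 - 18*q*r^2 + r^4 - 2*r^3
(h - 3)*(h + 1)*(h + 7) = h^3 + 5*h^2 - 17*h - 21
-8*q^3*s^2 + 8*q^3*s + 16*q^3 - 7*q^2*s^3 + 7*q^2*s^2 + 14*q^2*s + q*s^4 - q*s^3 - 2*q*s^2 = (-8*q + s)*(q + s)*(s - 2)*(q*s + q)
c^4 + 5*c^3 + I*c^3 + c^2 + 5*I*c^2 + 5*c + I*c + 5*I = (c + 5)*(c - I)*(c + I)^2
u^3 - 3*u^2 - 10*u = u*(u - 5)*(u + 2)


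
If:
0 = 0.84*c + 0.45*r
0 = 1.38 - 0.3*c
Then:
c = 4.60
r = -8.59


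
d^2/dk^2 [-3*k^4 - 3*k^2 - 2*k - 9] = -36*k^2 - 6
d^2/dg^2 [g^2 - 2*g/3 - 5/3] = 2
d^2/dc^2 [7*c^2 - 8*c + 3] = 14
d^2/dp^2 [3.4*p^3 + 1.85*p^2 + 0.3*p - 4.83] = 20.4*p + 3.7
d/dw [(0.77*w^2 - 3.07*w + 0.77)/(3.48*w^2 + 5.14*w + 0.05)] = (14.6414*w^2 - 5.2822*w - 4.1113)/(12.1104*w^4 + 35.7744*w^3 + 26.7676*w^2 + 0.514*w + 0.0025)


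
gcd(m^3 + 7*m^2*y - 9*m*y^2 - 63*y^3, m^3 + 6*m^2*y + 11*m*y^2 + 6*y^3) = m + 3*y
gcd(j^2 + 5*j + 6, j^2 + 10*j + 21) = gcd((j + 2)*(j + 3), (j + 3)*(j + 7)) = j + 3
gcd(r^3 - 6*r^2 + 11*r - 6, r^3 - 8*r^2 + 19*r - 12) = r^2 - 4*r + 3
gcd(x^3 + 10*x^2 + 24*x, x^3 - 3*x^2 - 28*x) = x^2 + 4*x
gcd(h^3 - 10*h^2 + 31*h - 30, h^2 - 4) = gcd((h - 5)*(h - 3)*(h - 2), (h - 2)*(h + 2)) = h - 2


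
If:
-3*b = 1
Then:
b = -1/3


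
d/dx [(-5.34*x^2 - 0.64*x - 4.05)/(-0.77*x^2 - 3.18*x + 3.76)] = (16.4884*x^2 - 46.3938*x - 15.2854)/(0.5929*x^4 + 4.8972*x^3 + 4.322*x^2 - 23.9136*x + 14.1376)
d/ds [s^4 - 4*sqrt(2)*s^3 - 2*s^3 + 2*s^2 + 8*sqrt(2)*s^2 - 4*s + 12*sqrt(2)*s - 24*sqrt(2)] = 4*s^3 - 12*sqrt(2)*s^2 - 6*s^2 + 4*s + 16*sqrt(2)*s - 4 + 12*sqrt(2)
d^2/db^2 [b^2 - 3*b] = 2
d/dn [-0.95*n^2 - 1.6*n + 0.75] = -1.9*n - 1.6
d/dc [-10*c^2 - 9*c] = -20*c - 9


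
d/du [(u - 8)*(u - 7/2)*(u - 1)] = 3*u^2 - 25*u + 79/2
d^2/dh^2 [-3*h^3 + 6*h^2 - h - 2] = 12 - 18*h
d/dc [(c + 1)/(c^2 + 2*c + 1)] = -1/(c^2 + 2*c + 1)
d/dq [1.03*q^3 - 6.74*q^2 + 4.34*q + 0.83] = 3.09*q^2 - 13.48*q + 4.34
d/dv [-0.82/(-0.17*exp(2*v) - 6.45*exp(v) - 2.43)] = (-0.2788*exp(v) - 5.289)*exp(v)/(0.17*exp(2*v) + 6.45*exp(v) + 2.43)^2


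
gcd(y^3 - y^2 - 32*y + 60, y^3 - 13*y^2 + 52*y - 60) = y^2 - 7*y + 10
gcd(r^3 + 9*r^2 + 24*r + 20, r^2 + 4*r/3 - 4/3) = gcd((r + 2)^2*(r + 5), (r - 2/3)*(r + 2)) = r + 2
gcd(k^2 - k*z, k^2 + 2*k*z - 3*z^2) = -k + z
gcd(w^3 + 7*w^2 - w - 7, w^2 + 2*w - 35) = w + 7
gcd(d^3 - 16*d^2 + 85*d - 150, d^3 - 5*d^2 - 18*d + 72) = d - 6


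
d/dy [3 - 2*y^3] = -6*y^2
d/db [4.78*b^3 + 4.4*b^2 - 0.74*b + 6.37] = 14.34*b^2 + 8.8*b - 0.74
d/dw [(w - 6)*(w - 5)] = 2*w - 11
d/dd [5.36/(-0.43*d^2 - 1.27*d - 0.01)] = (4.6096*d + 6.8072)/(0.43*d^2 + 1.27*d + 0.01)^2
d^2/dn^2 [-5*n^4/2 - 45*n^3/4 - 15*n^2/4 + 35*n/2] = -30*n^2 - 135*n/2 - 15/2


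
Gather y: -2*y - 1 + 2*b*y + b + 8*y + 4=b + y*(2*b + 6) + 3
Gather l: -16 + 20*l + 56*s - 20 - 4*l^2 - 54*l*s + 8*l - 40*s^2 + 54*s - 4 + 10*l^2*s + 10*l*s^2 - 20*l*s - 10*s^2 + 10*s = l^2*(10*s - 4) + l*(10*s^2 - 74*s + 28) - 50*s^2 + 120*s - 40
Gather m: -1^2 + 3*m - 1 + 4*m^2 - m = 4*m^2 + 2*m - 2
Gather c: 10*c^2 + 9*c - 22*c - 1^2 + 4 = 10*c^2 - 13*c + 3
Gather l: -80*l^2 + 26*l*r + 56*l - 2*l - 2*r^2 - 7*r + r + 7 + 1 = -80*l^2 + l*(26*r + 54) - 2*r^2 - 6*r + 8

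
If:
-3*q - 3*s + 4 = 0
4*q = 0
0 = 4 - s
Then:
No Solution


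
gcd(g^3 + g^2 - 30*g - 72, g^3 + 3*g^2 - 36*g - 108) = g^2 - 3*g - 18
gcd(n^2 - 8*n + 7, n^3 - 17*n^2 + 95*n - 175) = n - 7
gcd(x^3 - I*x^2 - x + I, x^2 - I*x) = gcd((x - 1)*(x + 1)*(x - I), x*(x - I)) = x - I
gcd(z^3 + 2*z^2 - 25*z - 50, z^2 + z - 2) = z + 2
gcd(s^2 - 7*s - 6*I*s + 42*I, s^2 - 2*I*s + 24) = s - 6*I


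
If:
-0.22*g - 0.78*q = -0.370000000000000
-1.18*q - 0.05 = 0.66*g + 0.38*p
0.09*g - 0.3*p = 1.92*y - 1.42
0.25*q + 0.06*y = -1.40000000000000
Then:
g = 26.46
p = -24.39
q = -6.99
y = 5.79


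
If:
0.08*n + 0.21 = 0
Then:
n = -2.62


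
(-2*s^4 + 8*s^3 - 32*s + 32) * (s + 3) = -2*s^5 + 2*s^4 + 24*s^3 - 32*s^2 - 64*s + 96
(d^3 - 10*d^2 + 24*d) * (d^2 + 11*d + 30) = d^5 + d^4 - 56*d^3 - 36*d^2 + 720*d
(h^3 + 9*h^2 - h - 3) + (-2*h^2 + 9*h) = h^3 + 7*h^2 + 8*h - 3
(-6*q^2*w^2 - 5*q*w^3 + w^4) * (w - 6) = -6*q^2*w^3 + 36*q^2*w^2 - 5*q*w^4 + 30*q*w^3 + w^5 - 6*w^4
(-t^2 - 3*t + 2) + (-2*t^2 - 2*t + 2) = -3*t^2 - 5*t + 4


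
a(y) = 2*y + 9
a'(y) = 2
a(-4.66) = -0.32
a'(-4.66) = 2.00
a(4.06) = 17.12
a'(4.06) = 2.00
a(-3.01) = 2.98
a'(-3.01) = 2.00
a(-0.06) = 8.88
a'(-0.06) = 2.00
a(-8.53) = -8.06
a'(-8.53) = 2.00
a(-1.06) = 6.88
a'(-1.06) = 2.00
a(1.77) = 12.54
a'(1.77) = 2.00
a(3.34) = 15.68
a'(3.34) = 2.00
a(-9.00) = -9.00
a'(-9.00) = 2.00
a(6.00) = 21.00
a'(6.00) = 2.00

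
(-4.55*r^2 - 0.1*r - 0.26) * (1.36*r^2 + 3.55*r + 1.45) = -6.188*r^4 - 16.2885*r^3 - 7.3061*r^2 - 1.068*r - 0.377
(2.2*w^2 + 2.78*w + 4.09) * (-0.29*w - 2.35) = -0.638*w^3 - 5.9762*w^2 - 7.7191*w - 9.6115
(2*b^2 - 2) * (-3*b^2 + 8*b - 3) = -6*b^4 + 16*b^3 - 16*b + 6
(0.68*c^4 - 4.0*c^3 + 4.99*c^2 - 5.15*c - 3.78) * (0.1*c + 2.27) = 0.068*c^5 + 1.1436*c^4 - 8.581*c^3 + 10.8123*c^2 - 12.0685*c - 8.5806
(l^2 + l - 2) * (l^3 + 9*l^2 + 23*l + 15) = l^5 + 10*l^4 + 30*l^3 + 20*l^2 - 31*l - 30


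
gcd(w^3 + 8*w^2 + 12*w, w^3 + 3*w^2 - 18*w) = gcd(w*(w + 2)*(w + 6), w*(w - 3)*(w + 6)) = w^2 + 6*w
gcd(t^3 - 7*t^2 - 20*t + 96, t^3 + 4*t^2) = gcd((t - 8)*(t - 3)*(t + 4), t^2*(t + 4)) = t + 4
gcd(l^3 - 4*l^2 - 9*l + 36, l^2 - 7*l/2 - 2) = l - 4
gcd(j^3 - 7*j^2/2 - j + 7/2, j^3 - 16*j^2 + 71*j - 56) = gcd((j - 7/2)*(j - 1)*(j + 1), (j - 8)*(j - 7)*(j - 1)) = j - 1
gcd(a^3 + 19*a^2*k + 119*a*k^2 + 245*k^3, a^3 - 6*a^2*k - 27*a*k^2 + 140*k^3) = a + 5*k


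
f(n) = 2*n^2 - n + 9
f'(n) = 4*n - 1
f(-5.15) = 67.20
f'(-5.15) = -21.60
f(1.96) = 14.72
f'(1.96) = 6.84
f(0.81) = 9.50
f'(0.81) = 2.24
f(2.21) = 16.56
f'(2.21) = 7.84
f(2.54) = 19.36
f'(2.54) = 9.16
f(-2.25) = 21.38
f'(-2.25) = -10.00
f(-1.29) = 13.62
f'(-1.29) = -6.16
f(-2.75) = 26.88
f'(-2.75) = -12.00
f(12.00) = 285.00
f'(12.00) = 47.00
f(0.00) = 9.00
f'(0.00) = -1.00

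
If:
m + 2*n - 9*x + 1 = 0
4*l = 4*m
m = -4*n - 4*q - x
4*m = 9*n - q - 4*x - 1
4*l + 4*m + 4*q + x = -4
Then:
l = -62/95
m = -62/95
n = -27/190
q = 173/570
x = 2/285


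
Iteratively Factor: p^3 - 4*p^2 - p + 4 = (p + 1)*(p^2 - 5*p + 4) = (p - 1)*(p + 1)*(p - 4)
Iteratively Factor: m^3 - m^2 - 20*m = (m - 5)*(m^2 + 4*m) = m*(m - 5)*(m + 4)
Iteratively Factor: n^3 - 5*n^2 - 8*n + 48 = (n - 4)*(n^2 - n - 12) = (n - 4)*(n + 3)*(n - 4)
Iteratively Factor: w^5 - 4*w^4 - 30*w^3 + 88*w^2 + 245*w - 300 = (w - 1)*(w^4 - 3*w^3 - 33*w^2 + 55*w + 300) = (w - 5)*(w - 1)*(w^3 + 2*w^2 - 23*w - 60) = (w - 5)^2*(w - 1)*(w^2 + 7*w + 12) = (w - 5)^2*(w - 1)*(w + 4)*(w + 3)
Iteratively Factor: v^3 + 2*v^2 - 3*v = (v - 1)*(v^2 + 3*v) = (v - 1)*(v + 3)*(v)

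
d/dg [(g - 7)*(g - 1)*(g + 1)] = 3*g^2 - 14*g - 1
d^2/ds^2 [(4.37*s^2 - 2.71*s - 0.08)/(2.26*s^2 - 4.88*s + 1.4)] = (68.70852*s^3 - 85.4117280000002*s^2 + 56.740464*s - 23.203104)/(11.543176*s^6 - 74.775264*s^5 + 182.913552*s^4 - 208.856192*s^3 + 113.30928*s^2 - 28.6944*s + 2.744)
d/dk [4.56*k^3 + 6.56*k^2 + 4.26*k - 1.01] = 13.68*k^2 + 13.12*k + 4.26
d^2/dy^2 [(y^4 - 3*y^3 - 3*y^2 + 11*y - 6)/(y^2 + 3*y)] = 2*(y^6 + 9*y^5 + 27*y^4 - 7*y^3 - 18*y^2 - 54*y - 54)/(y^3*(y^3 + 9*y^2 + 27*y + 27))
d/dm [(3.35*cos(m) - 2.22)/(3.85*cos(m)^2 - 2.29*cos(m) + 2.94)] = (12.8975*cos(m)^2 - 17.094*cos(m) - 4.7652)*sin(m)/(14.8225*cos(m)^4 - 17.633*cos(m)^3 + 27.8821*cos(m)^2 - 13.4652*cos(m) + 8.6436)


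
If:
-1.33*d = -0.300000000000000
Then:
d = 0.23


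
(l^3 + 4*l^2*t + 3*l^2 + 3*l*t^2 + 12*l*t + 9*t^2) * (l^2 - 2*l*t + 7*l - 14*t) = l^5 + 2*l^4*t + 10*l^4 - 5*l^3*t^2 + 20*l^3*t + 21*l^3 - 6*l^2*t^3 - 50*l^2*t^2 + 42*l^2*t - 60*l*t^3 - 105*l*t^2 - 126*t^3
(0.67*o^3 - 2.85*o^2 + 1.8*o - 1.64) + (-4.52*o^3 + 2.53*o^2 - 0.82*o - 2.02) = -3.85*o^3 - 0.32*o^2 + 0.98*o - 3.66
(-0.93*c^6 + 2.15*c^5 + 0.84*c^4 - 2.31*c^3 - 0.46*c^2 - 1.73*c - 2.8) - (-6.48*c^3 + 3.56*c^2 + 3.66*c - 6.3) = -0.93*c^6 + 2.15*c^5 + 0.84*c^4 + 4.17*c^3 - 4.02*c^2 - 5.39*c + 3.5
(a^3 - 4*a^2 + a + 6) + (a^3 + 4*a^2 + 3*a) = 2*a^3 + 4*a + 6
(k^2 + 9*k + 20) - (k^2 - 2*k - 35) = 11*k + 55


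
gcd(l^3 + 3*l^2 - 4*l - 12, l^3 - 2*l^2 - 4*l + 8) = l^2 - 4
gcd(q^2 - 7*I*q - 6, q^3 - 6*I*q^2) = q - 6*I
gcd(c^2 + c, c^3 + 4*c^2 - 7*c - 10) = c + 1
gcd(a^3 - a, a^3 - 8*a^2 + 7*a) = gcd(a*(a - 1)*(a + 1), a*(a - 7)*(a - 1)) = a^2 - a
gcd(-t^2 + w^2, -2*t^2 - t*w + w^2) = t + w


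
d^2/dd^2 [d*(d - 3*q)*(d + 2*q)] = 6*d - 2*q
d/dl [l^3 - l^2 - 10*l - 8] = 3*l^2 - 2*l - 10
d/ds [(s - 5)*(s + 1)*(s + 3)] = 3*s^2 - 2*s - 17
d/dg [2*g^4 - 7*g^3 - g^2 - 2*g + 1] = 8*g^3 - 21*g^2 - 2*g - 2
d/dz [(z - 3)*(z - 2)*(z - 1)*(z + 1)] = 4*z^3 - 15*z^2 + 10*z + 5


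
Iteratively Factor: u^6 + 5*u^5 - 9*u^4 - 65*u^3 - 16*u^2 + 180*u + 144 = (u + 4)*(u^5 + u^4 - 13*u^3 - 13*u^2 + 36*u + 36) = (u - 2)*(u + 4)*(u^4 + 3*u^3 - 7*u^2 - 27*u - 18) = (u - 2)*(u + 2)*(u + 4)*(u^3 + u^2 - 9*u - 9) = (u - 2)*(u + 2)*(u + 3)*(u + 4)*(u^2 - 2*u - 3) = (u - 3)*(u - 2)*(u + 2)*(u + 3)*(u + 4)*(u + 1)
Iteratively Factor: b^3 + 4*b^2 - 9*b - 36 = (b + 4)*(b^2 - 9) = (b + 3)*(b + 4)*(b - 3)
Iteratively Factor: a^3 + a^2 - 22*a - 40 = (a + 4)*(a^2 - 3*a - 10) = (a + 2)*(a + 4)*(a - 5)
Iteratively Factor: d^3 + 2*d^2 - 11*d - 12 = (d - 3)*(d^2 + 5*d + 4) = (d - 3)*(d + 1)*(d + 4)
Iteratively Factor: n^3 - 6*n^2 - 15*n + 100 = (n - 5)*(n^2 - n - 20) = (n - 5)^2*(n + 4)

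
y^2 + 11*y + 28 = (y + 4)*(y + 7)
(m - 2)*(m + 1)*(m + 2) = m^3 + m^2 - 4*m - 4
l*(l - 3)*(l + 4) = l^3 + l^2 - 12*l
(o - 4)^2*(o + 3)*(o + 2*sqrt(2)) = o^4 - 5*o^3 + 2*sqrt(2)*o^3 - 10*sqrt(2)*o^2 - 8*o^2 - 16*sqrt(2)*o + 48*o + 96*sqrt(2)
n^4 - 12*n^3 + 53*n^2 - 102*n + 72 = (n - 4)*(n - 3)^2*(n - 2)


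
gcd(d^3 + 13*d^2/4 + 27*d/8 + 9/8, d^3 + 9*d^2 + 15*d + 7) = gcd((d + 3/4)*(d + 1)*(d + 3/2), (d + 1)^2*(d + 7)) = d + 1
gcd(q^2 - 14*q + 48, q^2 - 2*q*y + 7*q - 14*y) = 1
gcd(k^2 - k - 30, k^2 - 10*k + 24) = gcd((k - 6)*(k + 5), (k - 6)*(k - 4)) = k - 6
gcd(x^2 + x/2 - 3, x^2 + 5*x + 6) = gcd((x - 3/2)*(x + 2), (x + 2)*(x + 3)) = x + 2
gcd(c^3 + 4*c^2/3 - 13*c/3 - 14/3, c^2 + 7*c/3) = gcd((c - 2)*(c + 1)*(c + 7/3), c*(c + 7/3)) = c + 7/3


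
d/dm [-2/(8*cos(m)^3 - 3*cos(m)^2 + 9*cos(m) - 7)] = 6*(-8*cos(m)^2 + 2*cos(m) - 3)*sin(m)/(8*cos(m)^3 - 3*cos(m)^2 + 9*cos(m) - 7)^2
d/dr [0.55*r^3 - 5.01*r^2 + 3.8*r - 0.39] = 1.65*r^2 - 10.02*r + 3.8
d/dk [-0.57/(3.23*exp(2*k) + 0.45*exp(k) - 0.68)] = (3.6822*exp(k) + 0.2565)*exp(k)/(3.23*exp(2*k) + 0.45*exp(k) - 0.68)^2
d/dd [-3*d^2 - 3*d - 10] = -6*d - 3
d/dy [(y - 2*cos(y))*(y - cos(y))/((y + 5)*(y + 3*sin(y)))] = ((y + 5)*(y + 3*sin(y))*(3*y*sin(y) + 2*y - 2*sin(2*y) - 3*cos(y)) - (y + 5)*(y - 2*cos(y))*(y - cos(y))*(3*cos(y) + 1) - (y + 3*sin(y))*(y - 2*cos(y))*(y - cos(y)))/((y + 5)^2*(y + 3*sin(y))^2)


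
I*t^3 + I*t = t*(t + I)*(I*t + 1)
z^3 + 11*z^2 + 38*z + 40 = (z + 2)*(z + 4)*(z + 5)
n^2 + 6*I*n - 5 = (n + I)*(n + 5*I)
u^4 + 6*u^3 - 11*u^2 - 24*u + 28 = (u - 2)*(u - 1)*(u + 2)*(u + 7)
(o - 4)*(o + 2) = o^2 - 2*o - 8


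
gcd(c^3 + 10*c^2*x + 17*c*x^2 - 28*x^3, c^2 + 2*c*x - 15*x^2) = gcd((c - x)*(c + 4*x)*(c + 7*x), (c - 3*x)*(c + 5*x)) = 1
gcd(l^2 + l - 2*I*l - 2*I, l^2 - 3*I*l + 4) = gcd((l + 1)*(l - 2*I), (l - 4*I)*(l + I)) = 1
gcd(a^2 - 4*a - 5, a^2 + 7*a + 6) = a + 1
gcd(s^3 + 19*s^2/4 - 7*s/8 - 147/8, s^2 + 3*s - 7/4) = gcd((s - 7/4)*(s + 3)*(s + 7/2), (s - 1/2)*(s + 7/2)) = s + 7/2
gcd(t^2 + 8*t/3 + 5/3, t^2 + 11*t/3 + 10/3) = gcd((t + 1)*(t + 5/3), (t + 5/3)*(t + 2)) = t + 5/3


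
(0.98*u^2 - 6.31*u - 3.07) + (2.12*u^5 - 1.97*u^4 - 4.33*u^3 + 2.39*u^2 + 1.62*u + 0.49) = 2.12*u^5 - 1.97*u^4 - 4.33*u^3 + 3.37*u^2 - 4.69*u - 2.58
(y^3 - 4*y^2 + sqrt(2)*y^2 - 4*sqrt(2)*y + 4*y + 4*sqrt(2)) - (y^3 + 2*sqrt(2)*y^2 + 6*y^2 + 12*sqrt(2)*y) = -10*y^2 - sqrt(2)*y^2 - 16*sqrt(2)*y + 4*y + 4*sqrt(2)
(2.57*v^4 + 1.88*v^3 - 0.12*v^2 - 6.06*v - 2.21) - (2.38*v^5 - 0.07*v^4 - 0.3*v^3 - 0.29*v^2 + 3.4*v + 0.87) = -2.38*v^5 + 2.64*v^4 + 2.18*v^3 + 0.17*v^2 - 9.46*v - 3.08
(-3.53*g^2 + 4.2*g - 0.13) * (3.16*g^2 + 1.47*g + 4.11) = -11.1548*g^4 + 8.0829*g^3 - 8.7451*g^2 + 17.0709*g - 0.5343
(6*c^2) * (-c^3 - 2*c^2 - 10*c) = -6*c^5 - 12*c^4 - 60*c^3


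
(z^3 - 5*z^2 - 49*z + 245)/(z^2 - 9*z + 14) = (z^2 + 2*z - 35)/(z - 2)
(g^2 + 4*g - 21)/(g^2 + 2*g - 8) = (g^2 + 4*g - 21)/(g^2 + 2*g - 8)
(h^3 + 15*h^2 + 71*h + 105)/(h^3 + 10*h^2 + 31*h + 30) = (h + 7)/(h + 2)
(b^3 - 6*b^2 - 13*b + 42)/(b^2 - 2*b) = b - 4 - 21/b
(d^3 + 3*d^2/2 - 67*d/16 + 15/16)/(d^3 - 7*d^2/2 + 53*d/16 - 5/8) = (d + 3)/(d - 2)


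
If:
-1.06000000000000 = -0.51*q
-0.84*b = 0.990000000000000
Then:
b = -1.18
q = 2.08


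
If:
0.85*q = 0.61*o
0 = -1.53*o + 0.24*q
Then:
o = 0.00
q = 0.00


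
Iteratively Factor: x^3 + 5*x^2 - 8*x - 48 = (x - 3)*(x^2 + 8*x + 16) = (x - 3)*(x + 4)*(x + 4)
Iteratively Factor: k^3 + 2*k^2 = (k)*(k^2 + 2*k) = k*(k + 2)*(k)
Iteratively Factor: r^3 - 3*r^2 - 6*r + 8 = (r + 2)*(r^2 - 5*r + 4) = (r - 4)*(r + 2)*(r - 1)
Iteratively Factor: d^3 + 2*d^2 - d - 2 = (d + 2)*(d^2 - 1) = (d - 1)*(d + 2)*(d + 1)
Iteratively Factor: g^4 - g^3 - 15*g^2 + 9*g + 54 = (g - 3)*(g^3 + 2*g^2 - 9*g - 18) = (g - 3)*(g + 3)*(g^2 - g - 6) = (g - 3)^2*(g + 3)*(g + 2)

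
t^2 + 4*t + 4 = (t + 2)^2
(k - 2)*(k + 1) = k^2 - k - 2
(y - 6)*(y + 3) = y^2 - 3*y - 18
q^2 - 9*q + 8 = (q - 8)*(q - 1)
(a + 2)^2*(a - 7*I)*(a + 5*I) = a^4 + 4*a^3 - 2*I*a^3 + 39*a^2 - 8*I*a^2 + 140*a - 8*I*a + 140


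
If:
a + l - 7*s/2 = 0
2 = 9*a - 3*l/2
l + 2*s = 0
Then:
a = 22/105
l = -8/105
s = 4/105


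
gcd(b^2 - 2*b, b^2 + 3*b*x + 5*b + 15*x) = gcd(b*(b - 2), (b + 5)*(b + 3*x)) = 1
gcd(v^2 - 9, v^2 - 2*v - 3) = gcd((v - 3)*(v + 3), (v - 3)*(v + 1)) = v - 3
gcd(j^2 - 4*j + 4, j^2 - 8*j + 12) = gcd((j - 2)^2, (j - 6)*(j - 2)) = j - 2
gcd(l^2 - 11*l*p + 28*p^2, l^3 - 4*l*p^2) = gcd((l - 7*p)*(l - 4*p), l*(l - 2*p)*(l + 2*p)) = 1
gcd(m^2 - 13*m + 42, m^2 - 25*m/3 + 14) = m - 6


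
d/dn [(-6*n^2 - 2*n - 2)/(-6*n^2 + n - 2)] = 6*(1 - 3*n^2)/(36*n^4 - 12*n^3 + 25*n^2 - 4*n + 4)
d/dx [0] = 0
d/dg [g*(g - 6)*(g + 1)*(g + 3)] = 4*g^3 - 6*g^2 - 42*g - 18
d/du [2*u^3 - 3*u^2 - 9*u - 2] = 6*u^2 - 6*u - 9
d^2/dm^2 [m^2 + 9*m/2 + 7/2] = 2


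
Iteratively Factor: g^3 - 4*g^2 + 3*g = (g - 3)*(g^2 - g) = g*(g - 3)*(g - 1)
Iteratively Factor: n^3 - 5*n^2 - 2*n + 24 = (n - 3)*(n^2 - 2*n - 8) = (n - 3)*(n + 2)*(n - 4)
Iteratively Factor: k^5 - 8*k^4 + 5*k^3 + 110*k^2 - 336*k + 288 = (k - 3)*(k^4 - 5*k^3 - 10*k^2 + 80*k - 96) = (k - 3)^2*(k^3 - 2*k^2 - 16*k + 32) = (k - 4)*(k - 3)^2*(k^2 + 2*k - 8) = (k - 4)*(k - 3)^2*(k + 4)*(k - 2)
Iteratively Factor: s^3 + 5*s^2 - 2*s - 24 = (s + 3)*(s^2 + 2*s - 8) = (s - 2)*(s + 3)*(s + 4)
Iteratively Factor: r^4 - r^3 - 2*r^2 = (r + 1)*(r^3 - 2*r^2) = (r - 2)*(r + 1)*(r^2) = r*(r - 2)*(r + 1)*(r)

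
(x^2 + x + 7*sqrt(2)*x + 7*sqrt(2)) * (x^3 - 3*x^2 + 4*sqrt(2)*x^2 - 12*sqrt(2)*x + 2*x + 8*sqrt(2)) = x^5 - 2*x^4 + 11*sqrt(2)*x^4 - 22*sqrt(2)*x^3 + 55*x^3 - 110*x^2 - 11*sqrt(2)*x^2 - 56*x + 22*sqrt(2)*x + 112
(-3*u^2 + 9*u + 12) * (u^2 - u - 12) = -3*u^4 + 12*u^3 + 39*u^2 - 120*u - 144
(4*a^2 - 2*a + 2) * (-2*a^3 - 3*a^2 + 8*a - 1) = -8*a^5 - 8*a^4 + 34*a^3 - 26*a^2 + 18*a - 2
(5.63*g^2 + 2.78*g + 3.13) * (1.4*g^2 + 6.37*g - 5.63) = 7.882*g^4 + 39.7551*g^3 - 9.6063*g^2 + 4.2867*g - 17.6219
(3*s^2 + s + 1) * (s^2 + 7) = 3*s^4 + s^3 + 22*s^2 + 7*s + 7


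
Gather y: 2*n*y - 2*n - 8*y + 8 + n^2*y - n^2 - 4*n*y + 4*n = -n^2 + 2*n + y*(n^2 - 2*n - 8) + 8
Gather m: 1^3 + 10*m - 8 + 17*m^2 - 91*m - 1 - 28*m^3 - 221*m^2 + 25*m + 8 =-28*m^3 - 204*m^2 - 56*m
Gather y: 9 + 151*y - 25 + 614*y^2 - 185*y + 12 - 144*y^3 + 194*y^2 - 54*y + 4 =-144*y^3 + 808*y^2 - 88*y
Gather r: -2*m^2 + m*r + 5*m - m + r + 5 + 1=-2*m^2 + 4*m + r*(m + 1) + 6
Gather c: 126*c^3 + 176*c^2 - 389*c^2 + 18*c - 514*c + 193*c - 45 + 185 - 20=126*c^3 - 213*c^2 - 303*c + 120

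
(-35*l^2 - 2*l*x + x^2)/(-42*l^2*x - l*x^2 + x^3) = (5*l + x)/(x*(6*l + x))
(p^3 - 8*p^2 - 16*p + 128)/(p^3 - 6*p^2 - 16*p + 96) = (p - 8)/(p - 6)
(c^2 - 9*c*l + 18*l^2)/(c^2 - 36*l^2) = (c - 3*l)/(c + 6*l)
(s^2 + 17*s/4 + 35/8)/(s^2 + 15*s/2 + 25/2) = (s + 7/4)/(s + 5)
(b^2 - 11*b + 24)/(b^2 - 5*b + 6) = (b - 8)/(b - 2)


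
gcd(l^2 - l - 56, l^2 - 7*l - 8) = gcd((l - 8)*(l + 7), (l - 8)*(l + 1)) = l - 8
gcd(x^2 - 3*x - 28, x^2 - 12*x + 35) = x - 7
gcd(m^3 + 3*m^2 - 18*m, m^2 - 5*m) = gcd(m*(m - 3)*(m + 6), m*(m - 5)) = m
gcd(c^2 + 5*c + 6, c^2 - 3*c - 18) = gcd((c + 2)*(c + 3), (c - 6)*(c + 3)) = c + 3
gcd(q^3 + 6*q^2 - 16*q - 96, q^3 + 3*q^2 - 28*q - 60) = q + 6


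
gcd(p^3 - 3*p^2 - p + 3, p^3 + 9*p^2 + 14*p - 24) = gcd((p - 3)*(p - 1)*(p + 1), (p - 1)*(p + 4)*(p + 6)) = p - 1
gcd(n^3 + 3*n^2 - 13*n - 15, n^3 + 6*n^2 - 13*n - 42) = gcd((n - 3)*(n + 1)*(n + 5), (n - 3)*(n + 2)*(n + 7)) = n - 3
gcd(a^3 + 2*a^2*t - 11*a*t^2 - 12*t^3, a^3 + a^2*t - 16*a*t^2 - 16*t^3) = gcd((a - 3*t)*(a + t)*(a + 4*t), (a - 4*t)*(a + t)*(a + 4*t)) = a^2 + 5*a*t + 4*t^2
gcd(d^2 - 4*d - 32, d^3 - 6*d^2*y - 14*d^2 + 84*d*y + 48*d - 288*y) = d - 8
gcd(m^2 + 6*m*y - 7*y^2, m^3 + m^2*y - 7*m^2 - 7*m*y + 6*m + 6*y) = 1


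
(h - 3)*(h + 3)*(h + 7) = h^3 + 7*h^2 - 9*h - 63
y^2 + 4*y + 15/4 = (y + 3/2)*(y + 5/2)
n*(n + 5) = n^2 + 5*n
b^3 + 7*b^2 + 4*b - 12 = (b - 1)*(b + 2)*(b + 6)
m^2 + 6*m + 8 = (m + 2)*(m + 4)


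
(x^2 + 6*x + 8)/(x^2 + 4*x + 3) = (x^2 + 6*x + 8)/(x^2 + 4*x + 3)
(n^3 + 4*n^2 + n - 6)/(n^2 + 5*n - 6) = (n^2 + 5*n + 6)/(n + 6)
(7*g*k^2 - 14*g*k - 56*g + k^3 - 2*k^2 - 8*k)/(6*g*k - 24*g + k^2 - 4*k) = (7*g*k + 14*g + k^2 + 2*k)/(6*g + k)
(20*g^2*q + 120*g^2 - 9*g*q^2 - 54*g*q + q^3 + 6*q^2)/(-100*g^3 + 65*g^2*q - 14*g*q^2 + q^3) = (q + 6)/(-5*g + q)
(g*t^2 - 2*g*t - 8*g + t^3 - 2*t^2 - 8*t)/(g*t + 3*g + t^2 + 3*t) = (t^2 - 2*t - 8)/(t + 3)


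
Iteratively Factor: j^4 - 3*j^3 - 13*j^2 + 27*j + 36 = (j - 3)*(j^3 - 13*j - 12) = (j - 3)*(j + 3)*(j^2 - 3*j - 4) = (j - 3)*(j + 1)*(j + 3)*(j - 4)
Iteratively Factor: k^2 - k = (k)*(k - 1)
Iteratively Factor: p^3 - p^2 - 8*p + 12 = (p - 2)*(p^2 + p - 6) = (p - 2)^2*(p + 3)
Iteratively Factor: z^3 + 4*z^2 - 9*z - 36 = (z + 4)*(z^2 - 9) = (z + 3)*(z + 4)*(z - 3)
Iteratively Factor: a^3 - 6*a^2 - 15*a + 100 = (a + 4)*(a^2 - 10*a + 25) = (a - 5)*(a + 4)*(a - 5)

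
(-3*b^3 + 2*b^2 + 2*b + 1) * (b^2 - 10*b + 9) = -3*b^5 + 32*b^4 - 45*b^3 - b^2 + 8*b + 9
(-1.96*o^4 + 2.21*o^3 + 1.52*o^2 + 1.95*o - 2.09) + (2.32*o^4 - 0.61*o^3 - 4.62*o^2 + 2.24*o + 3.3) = 0.36*o^4 + 1.6*o^3 - 3.1*o^2 + 4.19*o + 1.21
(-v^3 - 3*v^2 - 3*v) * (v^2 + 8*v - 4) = -v^5 - 11*v^4 - 23*v^3 - 12*v^2 + 12*v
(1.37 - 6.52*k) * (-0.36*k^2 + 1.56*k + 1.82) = 2.3472*k^3 - 10.6644*k^2 - 9.7292*k + 2.4934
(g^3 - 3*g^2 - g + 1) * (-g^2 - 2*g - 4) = -g^5 + g^4 + 3*g^3 + 13*g^2 + 2*g - 4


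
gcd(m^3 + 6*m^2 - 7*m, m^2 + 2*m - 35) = m + 7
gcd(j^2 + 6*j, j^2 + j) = j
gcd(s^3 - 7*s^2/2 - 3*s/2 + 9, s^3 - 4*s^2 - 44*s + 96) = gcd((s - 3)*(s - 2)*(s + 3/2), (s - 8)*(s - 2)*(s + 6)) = s - 2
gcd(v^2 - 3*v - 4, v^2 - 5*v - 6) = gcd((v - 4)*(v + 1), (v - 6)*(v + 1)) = v + 1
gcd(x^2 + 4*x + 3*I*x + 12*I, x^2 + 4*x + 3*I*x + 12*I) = x^2 + x*(4 + 3*I) + 12*I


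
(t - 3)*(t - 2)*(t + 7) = t^3 + 2*t^2 - 29*t + 42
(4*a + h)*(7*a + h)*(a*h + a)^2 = 28*a^4*h^2 + 56*a^4*h + 28*a^4 + 11*a^3*h^3 + 22*a^3*h^2 + 11*a^3*h + a^2*h^4 + 2*a^2*h^3 + a^2*h^2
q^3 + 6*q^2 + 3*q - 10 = (q - 1)*(q + 2)*(q + 5)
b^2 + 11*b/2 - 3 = (b - 1/2)*(b + 6)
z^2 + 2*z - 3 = (z - 1)*(z + 3)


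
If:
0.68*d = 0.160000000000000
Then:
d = 0.24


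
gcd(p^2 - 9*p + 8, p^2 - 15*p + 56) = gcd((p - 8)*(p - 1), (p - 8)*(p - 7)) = p - 8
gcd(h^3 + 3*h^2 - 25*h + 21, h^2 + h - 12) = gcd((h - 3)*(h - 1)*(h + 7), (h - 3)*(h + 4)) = h - 3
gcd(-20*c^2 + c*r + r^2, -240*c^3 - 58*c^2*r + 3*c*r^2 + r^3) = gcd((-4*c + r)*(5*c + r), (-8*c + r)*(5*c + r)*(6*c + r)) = 5*c + r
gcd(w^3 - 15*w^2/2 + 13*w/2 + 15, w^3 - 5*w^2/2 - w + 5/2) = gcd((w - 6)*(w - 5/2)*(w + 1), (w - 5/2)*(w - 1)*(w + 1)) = w^2 - 3*w/2 - 5/2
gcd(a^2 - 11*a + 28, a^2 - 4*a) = a - 4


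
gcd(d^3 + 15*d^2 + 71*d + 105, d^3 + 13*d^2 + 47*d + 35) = d^2 + 12*d + 35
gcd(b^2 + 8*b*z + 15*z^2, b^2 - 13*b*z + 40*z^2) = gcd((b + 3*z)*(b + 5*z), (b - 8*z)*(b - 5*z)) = 1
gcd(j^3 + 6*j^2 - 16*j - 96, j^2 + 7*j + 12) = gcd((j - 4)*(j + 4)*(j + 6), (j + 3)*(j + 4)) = j + 4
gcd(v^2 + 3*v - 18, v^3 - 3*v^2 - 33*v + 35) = 1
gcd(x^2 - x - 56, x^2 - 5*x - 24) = x - 8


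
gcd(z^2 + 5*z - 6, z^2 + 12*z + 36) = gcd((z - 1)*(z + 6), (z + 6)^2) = z + 6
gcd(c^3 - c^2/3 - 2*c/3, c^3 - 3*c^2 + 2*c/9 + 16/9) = c^2 - c/3 - 2/3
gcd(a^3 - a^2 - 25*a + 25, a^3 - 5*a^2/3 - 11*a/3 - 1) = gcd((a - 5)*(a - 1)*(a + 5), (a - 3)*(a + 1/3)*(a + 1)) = 1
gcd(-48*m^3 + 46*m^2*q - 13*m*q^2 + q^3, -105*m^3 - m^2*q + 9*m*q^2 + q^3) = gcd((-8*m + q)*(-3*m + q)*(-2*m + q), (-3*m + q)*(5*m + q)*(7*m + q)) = -3*m + q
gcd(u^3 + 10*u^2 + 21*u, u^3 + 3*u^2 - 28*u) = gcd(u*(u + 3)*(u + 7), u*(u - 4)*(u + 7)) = u^2 + 7*u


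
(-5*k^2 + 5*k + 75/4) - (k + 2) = -5*k^2 + 4*k + 67/4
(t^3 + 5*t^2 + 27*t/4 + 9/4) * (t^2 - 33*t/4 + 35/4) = t^5 - 13*t^4/4 - 103*t^3/4 - 155*t^2/16 + 81*t/2 + 315/16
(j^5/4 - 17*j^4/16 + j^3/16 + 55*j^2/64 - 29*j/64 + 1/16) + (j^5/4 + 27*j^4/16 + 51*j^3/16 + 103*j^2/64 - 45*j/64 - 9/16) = j^5/2 + 5*j^4/8 + 13*j^3/4 + 79*j^2/32 - 37*j/32 - 1/2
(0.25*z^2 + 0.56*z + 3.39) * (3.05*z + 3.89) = 0.7625*z^3 + 2.6805*z^2 + 12.5179*z + 13.1871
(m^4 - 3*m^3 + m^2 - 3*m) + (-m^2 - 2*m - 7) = m^4 - 3*m^3 - 5*m - 7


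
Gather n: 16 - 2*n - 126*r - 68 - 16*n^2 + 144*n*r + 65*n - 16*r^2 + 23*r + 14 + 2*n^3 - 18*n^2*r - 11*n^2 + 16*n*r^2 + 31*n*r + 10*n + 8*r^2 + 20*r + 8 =2*n^3 + n^2*(-18*r - 27) + n*(16*r^2 + 175*r + 73) - 8*r^2 - 83*r - 30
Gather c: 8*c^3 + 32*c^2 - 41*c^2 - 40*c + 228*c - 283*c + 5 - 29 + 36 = 8*c^3 - 9*c^2 - 95*c + 12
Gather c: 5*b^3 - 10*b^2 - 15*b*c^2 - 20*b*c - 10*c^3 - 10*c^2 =5*b^3 - 10*b^2 - 20*b*c - 10*c^3 + c^2*(-15*b - 10)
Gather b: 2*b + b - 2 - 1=3*b - 3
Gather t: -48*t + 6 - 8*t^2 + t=-8*t^2 - 47*t + 6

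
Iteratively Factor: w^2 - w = (w - 1)*(w)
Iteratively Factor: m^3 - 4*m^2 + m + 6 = (m + 1)*(m^2 - 5*m + 6) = (m - 2)*(m + 1)*(m - 3)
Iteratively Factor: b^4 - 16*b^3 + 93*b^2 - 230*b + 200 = (b - 2)*(b^3 - 14*b^2 + 65*b - 100) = (b - 5)*(b - 2)*(b^2 - 9*b + 20) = (b - 5)^2*(b - 2)*(b - 4)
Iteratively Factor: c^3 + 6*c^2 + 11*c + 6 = (c + 2)*(c^2 + 4*c + 3) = (c + 1)*(c + 2)*(c + 3)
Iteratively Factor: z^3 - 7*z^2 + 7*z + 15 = (z + 1)*(z^2 - 8*z + 15) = (z - 5)*(z + 1)*(z - 3)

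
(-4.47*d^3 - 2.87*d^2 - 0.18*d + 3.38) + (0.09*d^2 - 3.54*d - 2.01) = -4.47*d^3 - 2.78*d^2 - 3.72*d + 1.37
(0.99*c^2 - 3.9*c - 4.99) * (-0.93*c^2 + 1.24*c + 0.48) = -0.9207*c^4 + 4.8546*c^3 + 0.2799*c^2 - 8.0596*c - 2.3952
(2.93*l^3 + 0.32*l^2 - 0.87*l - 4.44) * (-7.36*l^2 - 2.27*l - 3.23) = -21.5648*l^5 - 9.0063*l^4 - 3.7871*l^3 + 33.6197*l^2 + 12.8889*l + 14.3412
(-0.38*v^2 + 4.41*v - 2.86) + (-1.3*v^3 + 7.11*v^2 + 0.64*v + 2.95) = -1.3*v^3 + 6.73*v^2 + 5.05*v + 0.0900000000000003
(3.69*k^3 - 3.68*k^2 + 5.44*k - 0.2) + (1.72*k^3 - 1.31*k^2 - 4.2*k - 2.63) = 5.41*k^3 - 4.99*k^2 + 1.24*k - 2.83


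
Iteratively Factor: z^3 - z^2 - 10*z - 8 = (z - 4)*(z^2 + 3*z + 2) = (z - 4)*(z + 1)*(z + 2)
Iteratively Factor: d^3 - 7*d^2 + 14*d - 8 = (d - 4)*(d^2 - 3*d + 2) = (d - 4)*(d - 2)*(d - 1)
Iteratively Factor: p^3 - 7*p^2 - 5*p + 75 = (p - 5)*(p^2 - 2*p - 15) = (p - 5)*(p + 3)*(p - 5)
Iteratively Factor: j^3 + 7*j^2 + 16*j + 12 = (j + 2)*(j^2 + 5*j + 6) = (j + 2)^2*(j + 3)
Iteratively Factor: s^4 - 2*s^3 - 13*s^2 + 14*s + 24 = (s - 2)*(s^3 - 13*s - 12) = (s - 4)*(s - 2)*(s^2 + 4*s + 3) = (s - 4)*(s - 2)*(s + 1)*(s + 3)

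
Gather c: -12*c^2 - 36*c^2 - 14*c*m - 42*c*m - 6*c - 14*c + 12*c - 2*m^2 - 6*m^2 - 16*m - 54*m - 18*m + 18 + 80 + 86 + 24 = -48*c^2 + c*(-56*m - 8) - 8*m^2 - 88*m + 208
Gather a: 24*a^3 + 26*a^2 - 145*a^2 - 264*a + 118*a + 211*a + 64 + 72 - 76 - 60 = 24*a^3 - 119*a^2 + 65*a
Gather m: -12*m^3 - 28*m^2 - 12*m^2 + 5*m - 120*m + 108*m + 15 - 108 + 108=-12*m^3 - 40*m^2 - 7*m + 15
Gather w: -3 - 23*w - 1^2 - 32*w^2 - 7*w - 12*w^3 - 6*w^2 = -12*w^3 - 38*w^2 - 30*w - 4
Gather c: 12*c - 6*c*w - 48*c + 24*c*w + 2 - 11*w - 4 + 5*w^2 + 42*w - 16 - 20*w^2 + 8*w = c*(18*w - 36) - 15*w^2 + 39*w - 18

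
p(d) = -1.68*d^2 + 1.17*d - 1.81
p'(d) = 1.17 - 3.36*d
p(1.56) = -4.07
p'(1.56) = -4.07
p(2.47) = -9.17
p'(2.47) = -7.13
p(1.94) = -5.86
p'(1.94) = -5.35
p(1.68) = -4.59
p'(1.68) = -4.47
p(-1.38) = -6.62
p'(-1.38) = 5.81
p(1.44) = -3.61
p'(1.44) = -3.67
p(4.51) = -30.70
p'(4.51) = -13.98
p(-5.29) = -55.01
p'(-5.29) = 18.94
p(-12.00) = -257.77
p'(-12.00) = 41.49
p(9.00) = -127.36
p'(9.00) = -29.07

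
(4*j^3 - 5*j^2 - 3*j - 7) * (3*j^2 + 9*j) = 12*j^5 + 21*j^4 - 54*j^3 - 48*j^2 - 63*j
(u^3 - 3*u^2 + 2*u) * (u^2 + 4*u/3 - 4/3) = u^5 - 5*u^4/3 - 10*u^3/3 + 20*u^2/3 - 8*u/3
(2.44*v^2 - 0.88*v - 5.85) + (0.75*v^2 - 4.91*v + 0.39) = 3.19*v^2 - 5.79*v - 5.46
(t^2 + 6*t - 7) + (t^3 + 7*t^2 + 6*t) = t^3 + 8*t^2 + 12*t - 7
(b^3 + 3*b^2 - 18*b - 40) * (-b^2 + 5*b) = -b^5 + 2*b^4 + 33*b^3 - 50*b^2 - 200*b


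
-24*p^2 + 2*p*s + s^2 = (-4*p + s)*(6*p + s)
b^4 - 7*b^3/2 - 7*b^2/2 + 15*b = b*(b - 3)*(b - 5/2)*(b + 2)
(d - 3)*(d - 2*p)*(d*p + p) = d^3*p - 2*d^2*p^2 - 2*d^2*p + 4*d*p^2 - 3*d*p + 6*p^2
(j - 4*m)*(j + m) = j^2 - 3*j*m - 4*m^2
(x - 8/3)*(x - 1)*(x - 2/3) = x^3 - 13*x^2/3 + 46*x/9 - 16/9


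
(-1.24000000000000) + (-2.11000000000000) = -3.35000000000000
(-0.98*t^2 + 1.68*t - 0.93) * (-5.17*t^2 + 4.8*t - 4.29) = 5.0666*t^4 - 13.3896*t^3 + 17.0763*t^2 - 11.6712*t + 3.9897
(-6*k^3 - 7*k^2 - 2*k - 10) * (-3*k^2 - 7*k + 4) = 18*k^5 + 63*k^4 + 31*k^3 + 16*k^2 + 62*k - 40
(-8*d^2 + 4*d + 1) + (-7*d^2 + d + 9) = -15*d^2 + 5*d + 10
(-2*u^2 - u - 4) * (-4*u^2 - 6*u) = 8*u^4 + 16*u^3 + 22*u^2 + 24*u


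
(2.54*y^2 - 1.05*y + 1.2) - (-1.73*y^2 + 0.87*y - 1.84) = 4.27*y^2 - 1.92*y + 3.04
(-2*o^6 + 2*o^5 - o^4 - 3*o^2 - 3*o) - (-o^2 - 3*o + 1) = -2*o^6 + 2*o^5 - o^4 - 2*o^2 - 1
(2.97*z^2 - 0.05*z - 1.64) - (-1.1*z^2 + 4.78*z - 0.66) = 4.07*z^2 - 4.83*z - 0.98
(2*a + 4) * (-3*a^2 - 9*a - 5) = -6*a^3 - 30*a^2 - 46*a - 20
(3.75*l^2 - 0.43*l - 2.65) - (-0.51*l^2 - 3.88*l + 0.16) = 4.26*l^2 + 3.45*l - 2.81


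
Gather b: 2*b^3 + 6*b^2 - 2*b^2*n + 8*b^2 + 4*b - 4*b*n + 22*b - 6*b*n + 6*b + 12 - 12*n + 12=2*b^3 + b^2*(14 - 2*n) + b*(32 - 10*n) - 12*n + 24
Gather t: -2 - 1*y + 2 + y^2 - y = y^2 - 2*y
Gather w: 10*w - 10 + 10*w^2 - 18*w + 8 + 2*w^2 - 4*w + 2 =12*w^2 - 12*w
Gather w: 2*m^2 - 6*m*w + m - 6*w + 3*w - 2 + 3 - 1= 2*m^2 + m + w*(-6*m - 3)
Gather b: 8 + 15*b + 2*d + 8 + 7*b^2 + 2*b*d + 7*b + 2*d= 7*b^2 + b*(2*d + 22) + 4*d + 16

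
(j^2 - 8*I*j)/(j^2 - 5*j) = (j - 8*I)/(j - 5)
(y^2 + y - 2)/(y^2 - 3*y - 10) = (y - 1)/(y - 5)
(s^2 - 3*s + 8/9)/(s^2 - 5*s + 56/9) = (3*s - 1)/(3*s - 7)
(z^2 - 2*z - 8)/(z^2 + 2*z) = (z - 4)/z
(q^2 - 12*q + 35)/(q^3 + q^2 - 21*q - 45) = (q - 7)/(q^2 + 6*q + 9)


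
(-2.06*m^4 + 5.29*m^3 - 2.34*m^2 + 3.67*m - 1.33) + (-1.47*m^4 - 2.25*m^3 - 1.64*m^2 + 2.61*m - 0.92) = -3.53*m^4 + 3.04*m^3 - 3.98*m^2 + 6.28*m - 2.25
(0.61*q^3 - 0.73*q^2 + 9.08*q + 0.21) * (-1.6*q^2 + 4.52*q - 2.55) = -0.976*q^5 + 3.9252*q^4 - 19.3831*q^3 + 42.5671*q^2 - 22.2048*q - 0.5355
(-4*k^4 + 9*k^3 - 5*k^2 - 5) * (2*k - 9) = -8*k^5 + 54*k^4 - 91*k^3 + 45*k^2 - 10*k + 45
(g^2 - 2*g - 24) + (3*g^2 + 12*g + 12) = 4*g^2 + 10*g - 12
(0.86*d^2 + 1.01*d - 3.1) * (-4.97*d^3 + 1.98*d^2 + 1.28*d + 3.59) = -4.2742*d^5 - 3.3169*d^4 + 18.5076*d^3 - 1.7578*d^2 - 0.342100000000001*d - 11.129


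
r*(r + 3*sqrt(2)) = r^2 + 3*sqrt(2)*r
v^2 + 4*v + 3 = (v + 1)*(v + 3)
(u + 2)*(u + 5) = u^2 + 7*u + 10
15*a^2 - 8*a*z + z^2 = (-5*a + z)*(-3*a + z)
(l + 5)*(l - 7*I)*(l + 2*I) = l^3 + 5*l^2 - 5*I*l^2 + 14*l - 25*I*l + 70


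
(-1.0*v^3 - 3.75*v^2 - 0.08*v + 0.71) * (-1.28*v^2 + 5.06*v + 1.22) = 1.28*v^5 - 0.26*v^4 - 20.0926*v^3 - 5.8886*v^2 + 3.495*v + 0.8662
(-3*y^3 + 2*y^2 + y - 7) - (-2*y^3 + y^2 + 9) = -y^3 + y^2 + y - 16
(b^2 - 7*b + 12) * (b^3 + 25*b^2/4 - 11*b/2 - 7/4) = b^5 - 3*b^4/4 - 149*b^3/4 + 447*b^2/4 - 215*b/4 - 21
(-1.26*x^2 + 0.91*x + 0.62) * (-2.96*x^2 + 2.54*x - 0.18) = 3.7296*x^4 - 5.894*x^3 + 0.703*x^2 + 1.411*x - 0.1116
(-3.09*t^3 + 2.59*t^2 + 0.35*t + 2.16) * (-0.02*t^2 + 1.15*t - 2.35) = 0.0618*t^5 - 3.6053*t^4 + 10.233*t^3 - 5.7272*t^2 + 1.6615*t - 5.076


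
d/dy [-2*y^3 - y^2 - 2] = 2*y*(-3*y - 1)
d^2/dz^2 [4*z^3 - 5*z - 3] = 24*z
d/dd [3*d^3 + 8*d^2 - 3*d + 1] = 9*d^2 + 16*d - 3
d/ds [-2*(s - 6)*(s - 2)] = 16 - 4*s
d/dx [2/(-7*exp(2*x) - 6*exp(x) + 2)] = (28*exp(x) + 12)*exp(x)/(7*exp(2*x) + 6*exp(x) - 2)^2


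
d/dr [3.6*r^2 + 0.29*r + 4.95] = 7.2*r + 0.29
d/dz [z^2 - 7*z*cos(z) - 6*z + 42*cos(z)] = 7*z*sin(z) + 2*z - 42*sin(z) - 7*cos(z) - 6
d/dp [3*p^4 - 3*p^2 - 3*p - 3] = 12*p^3 - 6*p - 3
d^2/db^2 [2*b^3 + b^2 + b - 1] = 12*b + 2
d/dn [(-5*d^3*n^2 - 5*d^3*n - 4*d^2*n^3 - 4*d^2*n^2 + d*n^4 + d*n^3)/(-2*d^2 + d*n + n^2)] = d*(20*d^4*n + 10*d^4 + 19*d^3*n^2 + 16*d^3*n - 16*d^2*n^3 - 5*d^2*n^2 - d*n^4 + 2*d*n^3 + 2*n^5 + n^4)/(4*d^4 - 4*d^3*n - 3*d^2*n^2 + 2*d*n^3 + n^4)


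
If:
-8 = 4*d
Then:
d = -2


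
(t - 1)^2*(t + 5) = t^3 + 3*t^2 - 9*t + 5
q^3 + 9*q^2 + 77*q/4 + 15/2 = (q + 1/2)*(q + 5/2)*(q + 6)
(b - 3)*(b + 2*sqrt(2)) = b^2 - 3*b + 2*sqrt(2)*b - 6*sqrt(2)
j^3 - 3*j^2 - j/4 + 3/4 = (j - 3)*(j - 1/2)*(j + 1/2)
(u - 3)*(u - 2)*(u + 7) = u^3 + 2*u^2 - 29*u + 42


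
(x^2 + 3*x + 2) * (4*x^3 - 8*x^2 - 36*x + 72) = 4*x^5 + 4*x^4 - 52*x^3 - 52*x^2 + 144*x + 144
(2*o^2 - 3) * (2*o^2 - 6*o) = 4*o^4 - 12*o^3 - 6*o^2 + 18*o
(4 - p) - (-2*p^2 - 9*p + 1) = 2*p^2 + 8*p + 3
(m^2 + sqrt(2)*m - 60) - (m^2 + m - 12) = -m + sqrt(2)*m - 48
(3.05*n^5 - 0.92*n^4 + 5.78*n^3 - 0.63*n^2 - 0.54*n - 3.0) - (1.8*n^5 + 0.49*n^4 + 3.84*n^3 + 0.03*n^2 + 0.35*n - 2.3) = 1.25*n^5 - 1.41*n^4 + 1.94*n^3 - 0.66*n^2 - 0.89*n - 0.7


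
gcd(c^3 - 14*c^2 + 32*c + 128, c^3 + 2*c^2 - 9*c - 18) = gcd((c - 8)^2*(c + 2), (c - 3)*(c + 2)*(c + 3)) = c + 2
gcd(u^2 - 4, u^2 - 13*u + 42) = 1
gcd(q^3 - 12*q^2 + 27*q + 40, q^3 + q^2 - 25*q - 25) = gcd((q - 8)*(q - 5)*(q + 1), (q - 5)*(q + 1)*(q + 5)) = q^2 - 4*q - 5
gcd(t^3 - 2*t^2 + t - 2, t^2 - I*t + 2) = t + I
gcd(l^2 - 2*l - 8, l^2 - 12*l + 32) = l - 4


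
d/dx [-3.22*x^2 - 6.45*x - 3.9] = -6.44*x - 6.45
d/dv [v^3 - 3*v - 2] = 3*v^2 - 3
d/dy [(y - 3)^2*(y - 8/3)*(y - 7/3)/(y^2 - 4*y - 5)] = (18*y^5 - 207*y^4 + 612*y^3 + 598*y^2 - 5078*y + 5721)/(9*(y^4 - 8*y^3 + 6*y^2 + 40*y + 25))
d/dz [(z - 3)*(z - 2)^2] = (z - 2)*(3*z - 8)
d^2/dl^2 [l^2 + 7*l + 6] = 2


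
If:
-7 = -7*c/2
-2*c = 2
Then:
No Solution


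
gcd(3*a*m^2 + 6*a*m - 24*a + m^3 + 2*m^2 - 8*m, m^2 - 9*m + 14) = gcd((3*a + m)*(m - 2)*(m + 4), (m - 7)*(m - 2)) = m - 2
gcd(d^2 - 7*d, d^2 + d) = d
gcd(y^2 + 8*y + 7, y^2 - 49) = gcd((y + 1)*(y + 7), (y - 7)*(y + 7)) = y + 7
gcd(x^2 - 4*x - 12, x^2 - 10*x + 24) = x - 6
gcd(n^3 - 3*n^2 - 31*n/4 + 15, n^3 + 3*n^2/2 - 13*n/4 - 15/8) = n^2 + n - 15/4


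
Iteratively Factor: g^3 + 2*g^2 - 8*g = (g - 2)*(g^2 + 4*g) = g*(g - 2)*(g + 4)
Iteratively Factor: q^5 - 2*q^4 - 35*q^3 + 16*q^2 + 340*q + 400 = (q - 5)*(q^4 + 3*q^3 - 20*q^2 - 84*q - 80) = (q - 5)*(q + 2)*(q^3 + q^2 - 22*q - 40) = (q - 5)*(q + 2)*(q + 4)*(q^2 - 3*q - 10) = (q - 5)^2*(q + 2)*(q + 4)*(q + 2)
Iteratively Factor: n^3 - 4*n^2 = (n)*(n^2 - 4*n) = n^2*(n - 4)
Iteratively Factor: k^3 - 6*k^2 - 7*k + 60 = (k - 5)*(k^2 - k - 12) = (k - 5)*(k - 4)*(k + 3)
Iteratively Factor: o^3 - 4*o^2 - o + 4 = (o - 1)*(o^2 - 3*o - 4) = (o - 1)*(o + 1)*(o - 4)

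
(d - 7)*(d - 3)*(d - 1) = d^3 - 11*d^2 + 31*d - 21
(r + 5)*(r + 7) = r^2 + 12*r + 35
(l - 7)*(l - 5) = l^2 - 12*l + 35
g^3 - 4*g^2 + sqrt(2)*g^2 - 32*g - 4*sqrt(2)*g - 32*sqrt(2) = (g - 8)*(g + 4)*(g + sqrt(2))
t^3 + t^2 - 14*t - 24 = (t - 4)*(t + 2)*(t + 3)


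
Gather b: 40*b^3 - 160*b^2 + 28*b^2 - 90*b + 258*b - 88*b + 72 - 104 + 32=40*b^3 - 132*b^2 + 80*b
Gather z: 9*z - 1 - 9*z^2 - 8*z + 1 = -9*z^2 + z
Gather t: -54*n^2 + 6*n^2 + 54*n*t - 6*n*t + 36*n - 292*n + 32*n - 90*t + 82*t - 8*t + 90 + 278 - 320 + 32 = -48*n^2 - 224*n + t*(48*n - 16) + 80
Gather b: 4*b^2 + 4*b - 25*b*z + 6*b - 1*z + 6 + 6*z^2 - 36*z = 4*b^2 + b*(10 - 25*z) + 6*z^2 - 37*z + 6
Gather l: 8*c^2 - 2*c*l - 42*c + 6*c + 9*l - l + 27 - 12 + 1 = 8*c^2 - 36*c + l*(8 - 2*c) + 16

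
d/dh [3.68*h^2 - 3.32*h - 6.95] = 7.36*h - 3.32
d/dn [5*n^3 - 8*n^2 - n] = 15*n^2 - 16*n - 1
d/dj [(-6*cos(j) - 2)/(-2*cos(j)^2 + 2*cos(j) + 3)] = 2*(6*cos(j)^2 + 4*cos(j) + 7)*sin(j)/(2*cos(j) - cos(2*j) + 2)^2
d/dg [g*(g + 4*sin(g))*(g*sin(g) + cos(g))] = g^3*cos(g) + 2*g^2*sin(g) + 4*g^2*sin(2*g) + 2*g*cos(g) + 4*g + 2*sin(2*g)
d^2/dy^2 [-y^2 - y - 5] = -2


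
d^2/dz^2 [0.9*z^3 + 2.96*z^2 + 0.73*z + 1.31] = 5.4*z + 5.92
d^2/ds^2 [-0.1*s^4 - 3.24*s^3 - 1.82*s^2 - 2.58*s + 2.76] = -1.2*s^2 - 19.44*s - 3.64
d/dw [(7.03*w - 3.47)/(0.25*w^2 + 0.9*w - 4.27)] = (-1.7575*w^2 + 1.735*w - 26.8951)/(0.0625*w^4 + 0.45*w^3 - 1.325*w^2 - 7.686*w + 18.2329)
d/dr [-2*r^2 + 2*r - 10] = 2 - 4*r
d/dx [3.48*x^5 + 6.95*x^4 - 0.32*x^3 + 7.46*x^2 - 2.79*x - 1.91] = 17.4*x^4 + 27.8*x^3 - 0.96*x^2 + 14.92*x - 2.79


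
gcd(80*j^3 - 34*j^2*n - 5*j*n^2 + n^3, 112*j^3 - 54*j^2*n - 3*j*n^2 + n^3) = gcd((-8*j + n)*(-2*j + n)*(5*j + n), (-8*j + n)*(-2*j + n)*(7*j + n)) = 16*j^2 - 10*j*n + n^2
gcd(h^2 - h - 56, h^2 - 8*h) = h - 8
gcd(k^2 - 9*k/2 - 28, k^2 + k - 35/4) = k + 7/2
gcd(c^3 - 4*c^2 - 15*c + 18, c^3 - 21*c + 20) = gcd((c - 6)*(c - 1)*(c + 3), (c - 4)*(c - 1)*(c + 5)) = c - 1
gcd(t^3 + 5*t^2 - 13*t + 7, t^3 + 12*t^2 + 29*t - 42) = t^2 + 6*t - 7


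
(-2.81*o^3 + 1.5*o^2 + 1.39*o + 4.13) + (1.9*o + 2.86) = -2.81*o^3 + 1.5*o^2 + 3.29*o + 6.99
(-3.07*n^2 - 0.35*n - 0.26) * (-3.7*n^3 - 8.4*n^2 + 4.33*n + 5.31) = 11.359*n^5 + 27.083*n^4 - 9.3911*n^3 - 15.6332*n^2 - 2.9843*n - 1.3806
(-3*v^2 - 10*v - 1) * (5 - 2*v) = 6*v^3 + 5*v^2 - 48*v - 5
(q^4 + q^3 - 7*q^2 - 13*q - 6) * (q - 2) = q^5 - q^4 - 9*q^3 + q^2 + 20*q + 12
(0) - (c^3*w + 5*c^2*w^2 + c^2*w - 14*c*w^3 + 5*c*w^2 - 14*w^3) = -c^3*w - 5*c^2*w^2 - c^2*w + 14*c*w^3 - 5*c*w^2 + 14*w^3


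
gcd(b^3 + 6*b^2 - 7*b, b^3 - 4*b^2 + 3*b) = b^2 - b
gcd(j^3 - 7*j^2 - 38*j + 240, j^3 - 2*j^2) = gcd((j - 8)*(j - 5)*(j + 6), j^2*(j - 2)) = 1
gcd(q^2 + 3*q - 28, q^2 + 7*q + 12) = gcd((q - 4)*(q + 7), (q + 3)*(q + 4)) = 1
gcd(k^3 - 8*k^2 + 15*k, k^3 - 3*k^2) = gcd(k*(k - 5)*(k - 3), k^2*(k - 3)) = k^2 - 3*k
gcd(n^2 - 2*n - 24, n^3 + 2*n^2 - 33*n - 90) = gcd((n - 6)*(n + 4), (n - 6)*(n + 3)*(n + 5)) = n - 6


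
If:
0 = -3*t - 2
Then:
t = -2/3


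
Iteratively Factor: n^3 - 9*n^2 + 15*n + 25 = (n - 5)*(n^2 - 4*n - 5) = (n - 5)^2*(n + 1)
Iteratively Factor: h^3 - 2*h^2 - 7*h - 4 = (h - 4)*(h^2 + 2*h + 1) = (h - 4)*(h + 1)*(h + 1)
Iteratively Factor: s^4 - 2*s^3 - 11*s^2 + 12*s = (s + 3)*(s^3 - 5*s^2 + 4*s) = (s - 1)*(s + 3)*(s^2 - 4*s) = (s - 4)*(s - 1)*(s + 3)*(s)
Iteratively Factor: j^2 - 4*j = (j)*(j - 4)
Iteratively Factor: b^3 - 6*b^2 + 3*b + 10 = (b - 2)*(b^2 - 4*b - 5) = (b - 2)*(b + 1)*(b - 5)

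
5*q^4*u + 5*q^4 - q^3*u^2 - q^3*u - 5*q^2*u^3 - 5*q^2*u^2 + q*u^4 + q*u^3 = (-5*q + u)*(-q + u)*(q + u)*(q*u + q)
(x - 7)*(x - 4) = x^2 - 11*x + 28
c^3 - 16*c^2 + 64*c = c*(c - 8)^2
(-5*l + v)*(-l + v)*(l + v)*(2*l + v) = 10*l^4 + 3*l^3*v - 11*l^2*v^2 - 3*l*v^3 + v^4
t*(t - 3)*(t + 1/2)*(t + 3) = t^4 + t^3/2 - 9*t^2 - 9*t/2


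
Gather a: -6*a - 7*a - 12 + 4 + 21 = 13 - 13*a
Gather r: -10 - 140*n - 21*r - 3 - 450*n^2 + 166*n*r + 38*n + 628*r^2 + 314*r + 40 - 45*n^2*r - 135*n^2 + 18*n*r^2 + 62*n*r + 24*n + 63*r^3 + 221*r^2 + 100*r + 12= -585*n^2 - 78*n + 63*r^3 + r^2*(18*n + 849) + r*(-45*n^2 + 228*n + 393) + 39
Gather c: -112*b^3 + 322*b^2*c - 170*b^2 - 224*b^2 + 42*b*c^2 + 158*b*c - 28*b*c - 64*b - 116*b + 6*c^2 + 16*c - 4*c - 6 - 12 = -112*b^3 - 394*b^2 - 180*b + c^2*(42*b + 6) + c*(322*b^2 + 130*b + 12) - 18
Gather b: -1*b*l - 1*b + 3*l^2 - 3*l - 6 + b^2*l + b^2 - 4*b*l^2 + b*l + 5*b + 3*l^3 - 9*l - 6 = b^2*(l + 1) + b*(4 - 4*l^2) + 3*l^3 + 3*l^2 - 12*l - 12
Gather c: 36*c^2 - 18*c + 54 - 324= 36*c^2 - 18*c - 270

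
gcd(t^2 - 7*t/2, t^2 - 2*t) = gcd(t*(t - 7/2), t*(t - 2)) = t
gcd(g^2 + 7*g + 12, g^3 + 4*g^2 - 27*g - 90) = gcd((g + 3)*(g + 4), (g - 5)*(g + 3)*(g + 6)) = g + 3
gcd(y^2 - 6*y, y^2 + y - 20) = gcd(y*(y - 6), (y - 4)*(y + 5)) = 1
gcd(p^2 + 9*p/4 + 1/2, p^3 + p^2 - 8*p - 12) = p + 2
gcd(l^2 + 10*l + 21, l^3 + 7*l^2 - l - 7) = l + 7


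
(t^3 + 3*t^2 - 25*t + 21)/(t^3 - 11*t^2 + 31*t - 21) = (t + 7)/(t - 7)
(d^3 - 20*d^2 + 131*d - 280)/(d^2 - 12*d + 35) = d - 8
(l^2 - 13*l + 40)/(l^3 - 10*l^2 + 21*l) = (l^2 - 13*l + 40)/(l*(l^2 - 10*l + 21))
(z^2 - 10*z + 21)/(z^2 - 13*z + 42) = (z - 3)/(z - 6)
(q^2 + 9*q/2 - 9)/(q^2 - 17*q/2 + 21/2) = (q + 6)/(q - 7)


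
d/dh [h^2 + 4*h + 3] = 2*h + 4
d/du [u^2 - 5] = 2*u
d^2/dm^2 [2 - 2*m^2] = -4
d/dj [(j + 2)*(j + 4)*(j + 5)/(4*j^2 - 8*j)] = (j^4/4 - j^3 - 15*j^2 - 20*j + 20)/(j^2*(j^2 - 4*j + 4))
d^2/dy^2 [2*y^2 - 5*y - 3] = 4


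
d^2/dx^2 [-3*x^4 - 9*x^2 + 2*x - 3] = -36*x^2 - 18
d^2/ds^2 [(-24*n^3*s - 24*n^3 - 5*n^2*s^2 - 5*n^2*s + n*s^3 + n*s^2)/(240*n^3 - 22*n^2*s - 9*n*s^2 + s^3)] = 2*n*(810*n^4 + 270*n^3*s + 63*n^3 + 90*n^2*s^2 + 81*n^2*s + 4*n*s^3 + 9*n*s^2 + s^3)/(-27000*n^6 - 2700*n^5*s + 2610*n^4*s^2 + 179*n^3*s^3 - 87*n^2*s^4 - 3*n*s^5 + s^6)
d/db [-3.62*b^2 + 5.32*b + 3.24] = 5.32 - 7.24*b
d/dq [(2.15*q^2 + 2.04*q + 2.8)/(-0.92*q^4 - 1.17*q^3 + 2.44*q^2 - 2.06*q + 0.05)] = (3.956*q^5 + 8.1459*q^4 + 15.0776*q^3 + 0.421399999999999*q^2 - 13.449*q + 5.87)/(0.8464*q^8 + 2.1528*q^7 - 3.1207*q^6 - 1.9192*q^5 + 10.682*q^4 - 10.1698*q^3 + 4.4876*q^2 - 0.206*q + 0.0025)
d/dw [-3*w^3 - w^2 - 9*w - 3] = -9*w^2 - 2*w - 9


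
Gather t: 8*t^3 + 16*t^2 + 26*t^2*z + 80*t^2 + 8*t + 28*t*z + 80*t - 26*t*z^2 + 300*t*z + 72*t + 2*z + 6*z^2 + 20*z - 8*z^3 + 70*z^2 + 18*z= 8*t^3 + t^2*(26*z + 96) + t*(-26*z^2 + 328*z + 160) - 8*z^3 + 76*z^2 + 40*z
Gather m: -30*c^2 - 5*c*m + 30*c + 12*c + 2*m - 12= -30*c^2 + 42*c + m*(2 - 5*c) - 12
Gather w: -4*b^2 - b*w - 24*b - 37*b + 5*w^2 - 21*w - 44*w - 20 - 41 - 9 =-4*b^2 - 61*b + 5*w^2 + w*(-b - 65) - 70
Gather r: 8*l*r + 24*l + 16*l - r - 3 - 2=40*l + r*(8*l - 1) - 5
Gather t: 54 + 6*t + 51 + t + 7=7*t + 112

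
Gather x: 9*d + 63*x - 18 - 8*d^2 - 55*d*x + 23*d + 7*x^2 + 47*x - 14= -8*d^2 + 32*d + 7*x^2 + x*(110 - 55*d) - 32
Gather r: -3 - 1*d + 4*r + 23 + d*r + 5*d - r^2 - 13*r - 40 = 4*d - r^2 + r*(d - 9) - 20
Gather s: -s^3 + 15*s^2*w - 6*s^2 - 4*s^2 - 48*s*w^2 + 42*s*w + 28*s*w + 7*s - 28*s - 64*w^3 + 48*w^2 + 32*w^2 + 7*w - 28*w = -s^3 + s^2*(15*w - 10) + s*(-48*w^2 + 70*w - 21) - 64*w^3 + 80*w^2 - 21*w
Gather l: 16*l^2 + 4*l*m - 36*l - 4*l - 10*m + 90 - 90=16*l^2 + l*(4*m - 40) - 10*m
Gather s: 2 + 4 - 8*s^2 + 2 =8 - 8*s^2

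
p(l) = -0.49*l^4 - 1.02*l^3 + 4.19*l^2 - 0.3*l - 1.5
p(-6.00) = -263.58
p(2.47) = -10.29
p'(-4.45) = 74.53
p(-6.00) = -263.58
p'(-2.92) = -2.06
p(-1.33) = 7.18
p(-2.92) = 24.87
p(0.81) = 0.25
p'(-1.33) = -12.25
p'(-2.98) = -0.58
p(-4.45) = -19.46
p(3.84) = -105.17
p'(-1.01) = -9.87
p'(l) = -1.96*l^3 - 3.06*l^2 + 8.38*l - 0.3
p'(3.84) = -124.22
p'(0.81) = 3.44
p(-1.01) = 3.62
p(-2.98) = 24.95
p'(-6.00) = 262.62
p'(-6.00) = 262.62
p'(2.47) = -27.81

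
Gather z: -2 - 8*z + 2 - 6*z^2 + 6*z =-6*z^2 - 2*z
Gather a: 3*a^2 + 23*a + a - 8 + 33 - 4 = 3*a^2 + 24*a + 21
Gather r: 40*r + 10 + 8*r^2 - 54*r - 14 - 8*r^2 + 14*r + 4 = 0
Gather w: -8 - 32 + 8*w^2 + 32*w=8*w^2 + 32*w - 40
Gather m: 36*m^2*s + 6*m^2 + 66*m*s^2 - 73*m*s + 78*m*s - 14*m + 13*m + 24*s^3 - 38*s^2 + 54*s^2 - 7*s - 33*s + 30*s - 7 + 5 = m^2*(36*s + 6) + m*(66*s^2 + 5*s - 1) + 24*s^3 + 16*s^2 - 10*s - 2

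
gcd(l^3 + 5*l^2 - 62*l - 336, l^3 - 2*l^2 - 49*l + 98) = l + 7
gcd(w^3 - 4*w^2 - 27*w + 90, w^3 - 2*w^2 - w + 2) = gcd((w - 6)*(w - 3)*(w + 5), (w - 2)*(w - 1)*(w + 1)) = 1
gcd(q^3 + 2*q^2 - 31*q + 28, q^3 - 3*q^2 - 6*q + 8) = q^2 - 5*q + 4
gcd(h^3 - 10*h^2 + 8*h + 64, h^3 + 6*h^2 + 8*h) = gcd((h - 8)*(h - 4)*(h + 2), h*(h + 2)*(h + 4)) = h + 2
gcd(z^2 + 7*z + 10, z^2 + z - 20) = z + 5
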